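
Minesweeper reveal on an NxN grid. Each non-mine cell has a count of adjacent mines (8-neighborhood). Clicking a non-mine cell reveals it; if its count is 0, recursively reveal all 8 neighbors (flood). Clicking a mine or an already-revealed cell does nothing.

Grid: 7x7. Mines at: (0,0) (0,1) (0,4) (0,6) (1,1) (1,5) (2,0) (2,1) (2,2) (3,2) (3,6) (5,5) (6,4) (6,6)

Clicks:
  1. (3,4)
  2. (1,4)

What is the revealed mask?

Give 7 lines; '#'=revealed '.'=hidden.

Answer: .......
....#..
...###.
...###.
...###.
.......
.......

Derivation:
Click 1 (3,4) count=0: revealed 9 new [(2,3) (2,4) (2,5) (3,3) (3,4) (3,5) (4,3) (4,4) (4,5)] -> total=9
Click 2 (1,4) count=2: revealed 1 new [(1,4)] -> total=10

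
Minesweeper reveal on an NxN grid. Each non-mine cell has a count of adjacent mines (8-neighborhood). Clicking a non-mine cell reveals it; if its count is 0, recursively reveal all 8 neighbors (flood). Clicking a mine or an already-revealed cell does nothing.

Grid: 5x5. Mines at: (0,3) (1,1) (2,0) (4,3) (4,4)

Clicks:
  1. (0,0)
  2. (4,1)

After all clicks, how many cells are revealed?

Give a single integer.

Answer: 7

Derivation:
Click 1 (0,0) count=1: revealed 1 new [(0,0)] -> total=1
Click 2 (4,1) count=0: revealed 6 new [(3,0) (3,1) (3,2) (4,0) (4,1) (4,2)] -> total=7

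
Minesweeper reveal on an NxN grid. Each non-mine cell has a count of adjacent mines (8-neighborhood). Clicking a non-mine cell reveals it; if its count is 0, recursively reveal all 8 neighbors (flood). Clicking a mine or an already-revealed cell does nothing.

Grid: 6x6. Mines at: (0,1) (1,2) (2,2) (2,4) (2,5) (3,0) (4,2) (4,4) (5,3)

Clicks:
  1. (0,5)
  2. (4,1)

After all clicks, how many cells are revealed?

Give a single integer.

Click 1 (0,5) count=0: revealed 6 new [(0,3) (0,4) (0,5) (1,3) (1,4) (1,5)] -> total=6
Click 2 (4,1) count=2: revealed 1 new [(4,1)] -> total=7

Answer: 7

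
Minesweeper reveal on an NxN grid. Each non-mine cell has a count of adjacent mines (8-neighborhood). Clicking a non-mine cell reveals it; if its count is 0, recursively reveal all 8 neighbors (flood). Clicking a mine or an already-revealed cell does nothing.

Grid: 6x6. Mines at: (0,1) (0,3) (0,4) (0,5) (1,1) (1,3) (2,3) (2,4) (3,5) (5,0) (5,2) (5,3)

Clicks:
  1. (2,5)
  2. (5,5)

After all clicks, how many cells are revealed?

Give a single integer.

Click 1 (2,5) count=2: revealed 1 new [(2,5)] -> total=1
Click 2 (5,5) count=0: revealed 4 new [(4,4) (4,5) (5,4) (5,5)] -> total=5

Answer: 5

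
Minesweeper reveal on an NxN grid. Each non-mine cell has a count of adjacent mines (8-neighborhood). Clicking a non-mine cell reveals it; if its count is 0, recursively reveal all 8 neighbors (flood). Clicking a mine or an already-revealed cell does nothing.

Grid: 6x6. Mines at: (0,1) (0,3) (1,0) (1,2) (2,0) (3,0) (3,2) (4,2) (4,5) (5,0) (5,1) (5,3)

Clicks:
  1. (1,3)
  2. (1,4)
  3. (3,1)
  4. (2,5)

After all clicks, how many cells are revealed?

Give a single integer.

Click 1 (1,3) count=2: revealed 1 new [(1,3)] -> total=1
Click 2 (1,4) count=1: revealed 1 new [(1,4)] -> total=2
Click 3 (3,1) count=4: revealed 1 new [(3,1)] -> total=3
Click 4 (2,5) count=0: revealed 9 new [(0,4) (0,5) (1,5) (2,3) (2,4) (2,5) (3,3) (3,4) (3,5)] -> total=12

Answer: 12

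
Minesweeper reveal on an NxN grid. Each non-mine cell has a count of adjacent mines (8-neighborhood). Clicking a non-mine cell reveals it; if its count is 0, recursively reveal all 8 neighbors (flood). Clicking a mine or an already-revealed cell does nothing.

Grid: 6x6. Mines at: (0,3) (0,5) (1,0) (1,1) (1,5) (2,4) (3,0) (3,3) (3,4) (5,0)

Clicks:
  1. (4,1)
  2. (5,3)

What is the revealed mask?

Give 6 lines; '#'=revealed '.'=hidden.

Click 1 (4,1) count=2: revealed 1 new [(4,1)] -> total=1
Click 2 (5,3) count=0: revealed 9 new [(4,2) (4,3) (4,4) (4,5) (5,1) (5,2) (5,3) (5,4) (5,5)] -> total=10

Answer: ......
......
......
......
.#####
.#####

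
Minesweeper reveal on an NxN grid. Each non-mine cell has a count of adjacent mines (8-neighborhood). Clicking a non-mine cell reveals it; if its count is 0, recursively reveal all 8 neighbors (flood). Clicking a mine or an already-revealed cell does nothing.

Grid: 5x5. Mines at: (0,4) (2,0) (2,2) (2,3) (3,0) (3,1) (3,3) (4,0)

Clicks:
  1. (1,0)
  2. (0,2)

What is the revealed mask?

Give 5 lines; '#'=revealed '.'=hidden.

Answer: ####.
####.
.....
.....
.....

Derivation:
Click 1 (1,0) count=1: revealed 1 new [(1,0)] -> total=1
Click 2 (0,2) count=0: revealed 7 new [(0,0) (0,1) (0,2) (0,3) (1,1) (1,2) (1,3)] -> total=8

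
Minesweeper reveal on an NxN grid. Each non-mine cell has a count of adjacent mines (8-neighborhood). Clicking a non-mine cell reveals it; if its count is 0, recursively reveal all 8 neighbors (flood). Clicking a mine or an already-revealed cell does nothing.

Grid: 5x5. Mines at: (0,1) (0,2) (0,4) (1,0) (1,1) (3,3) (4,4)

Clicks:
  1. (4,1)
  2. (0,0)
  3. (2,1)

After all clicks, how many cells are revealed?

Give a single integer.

Click 1 (4,1) count=0: revealed 9 new [(2,0) (2,1) (2,2) (3,0) (3,1) (3,2) (4,0) (4,1) (4,2)] -> total=9
Click 2 (0,0) count=3: revealed 1 new [(0,0)] -> total=10
Click 3 (2,1) count=2: revealed 0 new [(none)] -> total=10

Answer: 10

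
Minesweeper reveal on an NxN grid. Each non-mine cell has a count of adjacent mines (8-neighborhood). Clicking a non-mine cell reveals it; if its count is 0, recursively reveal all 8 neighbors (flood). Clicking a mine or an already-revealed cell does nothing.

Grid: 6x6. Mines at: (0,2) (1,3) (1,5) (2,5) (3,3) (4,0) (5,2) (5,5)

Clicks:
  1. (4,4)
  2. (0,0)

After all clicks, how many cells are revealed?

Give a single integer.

Answer: 12

Derivation:
Click 1 (4,4) count=2: revealed 1 new [(4,4)] -> total=1
Click 2 (0,0) count=0: revealed 11 new [(0,0) (0,1) (1,0) (1,1) (1,2) (2,0) (2,1) (2,2) (3,0) (3,1) (3,2)] -> total=12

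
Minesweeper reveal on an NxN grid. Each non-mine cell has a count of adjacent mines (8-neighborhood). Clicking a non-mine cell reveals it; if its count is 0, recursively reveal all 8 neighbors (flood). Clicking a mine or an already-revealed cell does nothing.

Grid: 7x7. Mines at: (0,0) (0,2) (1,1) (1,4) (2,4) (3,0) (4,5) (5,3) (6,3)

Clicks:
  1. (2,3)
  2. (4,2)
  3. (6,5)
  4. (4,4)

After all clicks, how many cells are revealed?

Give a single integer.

Click 1 (2,3) count=2: revealed 1 new [(2,3)] -> total=1
Click 2 (4,2) count=1: revealed 1 new [(4,2)] -> total=2
Click 3 (6,5) count=0: revealed 6 new [(5,4) (5,5) (5,6) (6,4) (6,5) (6,6)] -> total=8
Click 4 (4,4) count=2: revealed 1 new [(4,4)] -> total=9

Answer: 9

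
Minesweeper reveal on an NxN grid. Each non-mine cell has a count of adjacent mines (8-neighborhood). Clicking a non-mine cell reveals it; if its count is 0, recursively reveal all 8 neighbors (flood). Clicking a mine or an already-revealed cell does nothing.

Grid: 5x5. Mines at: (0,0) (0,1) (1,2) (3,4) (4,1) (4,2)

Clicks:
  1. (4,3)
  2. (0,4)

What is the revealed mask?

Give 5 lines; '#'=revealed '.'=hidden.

Answer: ...##
...##
...##
.....
...#.

Derivation:
Click 1 (4,3) count=2: revealed 1 new [(4,3)] -> total=1
Click 2 (0,4) count=0: revealed 6 new [(0,3) (0,4) (1,3) (1,4) (2,3) (2,4)] -> total=7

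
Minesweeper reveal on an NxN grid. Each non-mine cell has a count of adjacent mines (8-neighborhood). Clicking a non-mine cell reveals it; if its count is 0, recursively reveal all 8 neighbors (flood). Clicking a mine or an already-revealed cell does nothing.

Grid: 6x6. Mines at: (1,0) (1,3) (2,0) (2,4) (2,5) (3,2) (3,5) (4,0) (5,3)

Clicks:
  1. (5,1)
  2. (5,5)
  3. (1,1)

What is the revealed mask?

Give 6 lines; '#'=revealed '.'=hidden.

Answer: ......
.#....
......
......
....##
.#..##

Derivation:
Click 1 (5,1) count=1: revealed 1 new [(5,1)] -> total=1
Click 2 (5,5) count=0: revealed 4 new [(4,4) (4,5) (5,4) (5,5)] -> total=5
Click 3 (1,1) count=2: revealed 1 new [(1,1)] -> total=6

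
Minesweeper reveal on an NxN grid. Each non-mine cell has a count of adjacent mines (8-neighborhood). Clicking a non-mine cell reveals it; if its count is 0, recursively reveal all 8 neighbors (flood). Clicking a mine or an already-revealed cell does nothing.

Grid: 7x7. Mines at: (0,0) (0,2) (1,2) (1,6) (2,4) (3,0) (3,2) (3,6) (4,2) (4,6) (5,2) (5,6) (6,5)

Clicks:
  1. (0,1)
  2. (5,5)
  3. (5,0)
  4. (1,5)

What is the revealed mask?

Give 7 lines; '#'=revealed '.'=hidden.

Answer: .#.....
.....#.
.......
.......
##.....
##...#.
##.....

Derivation:
Click 1 (0,1) count=3: revealed 1 new [(0,1)] -> total=1
Click 2 (5,5) count=3: revealed 1 new [(5,5)] -> total=2
Click 3 (5,0) count=0: revealed 6 new [(4,0) (4,1) (5,0) (5,1) (6,0) (6,1)] -> total=8
Click 4 (1,5) count=2: revealed 1 new [(1,5)] -> total=9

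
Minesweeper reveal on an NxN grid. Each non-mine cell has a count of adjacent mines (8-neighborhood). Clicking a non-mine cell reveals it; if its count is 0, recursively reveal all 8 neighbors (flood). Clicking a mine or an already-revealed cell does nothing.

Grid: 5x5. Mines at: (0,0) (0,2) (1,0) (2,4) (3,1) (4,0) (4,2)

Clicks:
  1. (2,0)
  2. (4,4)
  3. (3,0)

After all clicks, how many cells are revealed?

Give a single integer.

Click 1 (2,0) count=2: revealed 1 new [(2,0)] -> total=1
Click 2 (4,4) count=0: revealed 4 new [(3,3) (3,4) (4,3) (4,4)] -> total=5
Click 3 (3,0) count=2: revealed 1 new [(3,0)] -> total=6

Answer: 6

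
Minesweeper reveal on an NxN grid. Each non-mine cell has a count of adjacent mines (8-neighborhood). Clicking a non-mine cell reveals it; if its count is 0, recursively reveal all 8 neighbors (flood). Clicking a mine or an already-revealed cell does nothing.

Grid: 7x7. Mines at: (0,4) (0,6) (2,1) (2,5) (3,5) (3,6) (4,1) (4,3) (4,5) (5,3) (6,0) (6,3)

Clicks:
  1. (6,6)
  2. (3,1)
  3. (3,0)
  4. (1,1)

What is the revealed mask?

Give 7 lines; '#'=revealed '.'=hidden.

Answer: .......
.#.....
.......
##.....
.......
....###
....###

Derivation:
Click 1 (6,6) count=0: revealed 6 new [(5,4) (5,5) (5,6) (6,4) (6,5) (6,6)] -> total=6
Click 2 (3,1) count=2: revealed 1 new [(3,1)] -> total=7
Click 3 (3,0) count=2: revealed 1 new [(3,0)] -> total=8
Click 4 (1,1) count=1: revealed 1 new [(1,1)] -> total=9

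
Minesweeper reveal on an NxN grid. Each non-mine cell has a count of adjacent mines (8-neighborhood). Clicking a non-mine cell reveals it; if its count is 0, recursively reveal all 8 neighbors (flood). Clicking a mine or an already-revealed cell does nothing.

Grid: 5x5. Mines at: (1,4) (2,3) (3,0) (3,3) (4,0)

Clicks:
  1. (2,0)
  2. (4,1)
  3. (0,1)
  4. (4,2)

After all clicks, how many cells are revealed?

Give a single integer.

Click 1 (2,0) count=1: revealed 1 new [(2,0)] -> total=1
Click 2 (4,1) count=2: revealed 1 new [(4,1)] -> total=2
Click 3 (0,1) count=0: revealed 10 new [(0,0) (0,1) (0,2) (0,3) (1,0) (1,1) (1,2) (1,3) (2,1) (2,2)] -> total=12
Click 4 (4,2) count=1: revealed 1 new [(4,2)] -> total=13

Answer: 13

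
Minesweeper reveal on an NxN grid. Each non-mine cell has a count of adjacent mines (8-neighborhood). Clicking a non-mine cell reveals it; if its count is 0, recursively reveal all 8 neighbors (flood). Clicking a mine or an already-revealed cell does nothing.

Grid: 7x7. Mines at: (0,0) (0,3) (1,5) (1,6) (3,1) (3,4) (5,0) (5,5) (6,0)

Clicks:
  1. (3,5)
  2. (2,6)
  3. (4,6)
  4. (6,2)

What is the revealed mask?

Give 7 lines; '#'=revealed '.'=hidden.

Click 1 (3,5) count=1: revealed 1 new [(3,5)] -> total=1
Click 2 (2,6) count=2: revealed 1 new [(2,6)] -> total=2
Click 3 (4,6) count=1: revealed 1 new [(4,6)] -> total=3
Click 4 (6,2) count=0: revealed 12 new [(4,1) (4,2) (4,3) (4,4) (5,1) (5,2) (5,3) (5,4) (6,1) (6,2) (6,3) (6,4)] -> total=15

Answer: .......
.......
......#
.....#.
.####.#
.####..
.####..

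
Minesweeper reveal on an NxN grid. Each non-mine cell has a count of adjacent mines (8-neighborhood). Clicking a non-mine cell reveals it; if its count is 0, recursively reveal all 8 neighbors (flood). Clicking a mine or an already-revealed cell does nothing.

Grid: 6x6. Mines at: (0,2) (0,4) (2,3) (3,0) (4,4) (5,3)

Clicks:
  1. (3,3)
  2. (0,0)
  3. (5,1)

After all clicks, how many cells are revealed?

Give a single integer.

Click 1 (3,3) count=2: revealed 1 new [(3,3)] -> total=1
Click 2 (0,0) count=0: revealed 6 new [(0,0) (0,1) (1,0) (1,1) (2,0) (2,1)] -> total=7
Click 3 (5,1) count=0: revealed 6 new [(4,0) (4,1) (4,2) (5,0) (5,1) (5,2)] -> total=13

Answer: 13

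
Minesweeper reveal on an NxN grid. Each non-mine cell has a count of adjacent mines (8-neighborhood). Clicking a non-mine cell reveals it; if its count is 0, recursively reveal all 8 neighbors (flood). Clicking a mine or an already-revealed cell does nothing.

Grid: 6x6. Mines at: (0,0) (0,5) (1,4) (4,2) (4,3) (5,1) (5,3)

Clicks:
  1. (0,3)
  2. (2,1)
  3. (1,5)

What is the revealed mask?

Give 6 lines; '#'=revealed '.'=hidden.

Answer: .###..
####.#
####..
####..
##....
......

Derivation:
Click 1 (0,3) count=1: revealed 1 new [(0,3)] -> total=1
Click 2 (2,1) count=0: revealed 16 new [(0,1) (0,2) (1,0) (1,1) (1,2) (1,3) (2,0) (2,1) (2,2) (2,3) (3,0) (3,1) (3,2) (3,3) (4,0) (4,1)] -> total=17
Click 3 (1,5) count=2: revealed 1 new [(1,5)] -> total=18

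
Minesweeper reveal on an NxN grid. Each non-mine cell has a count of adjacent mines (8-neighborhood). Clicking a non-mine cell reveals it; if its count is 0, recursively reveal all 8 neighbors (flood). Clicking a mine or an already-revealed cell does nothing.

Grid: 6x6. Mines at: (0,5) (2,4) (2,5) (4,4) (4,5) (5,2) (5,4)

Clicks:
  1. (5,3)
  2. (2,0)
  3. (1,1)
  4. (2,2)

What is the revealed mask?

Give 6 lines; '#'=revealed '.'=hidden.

Click 1 (5,3) count=3: revealed 1 new [(5,3)] -> total=1
Click 2 (2,0) count=0: revealed 24 new [(0,0) (0,1) (0,2) (0,3) (0,4) (1,0) (1,1) (1,2) (1,3) (1,4) (2,0) (2,1) (2,2) (2,3) (3,0) (3,1) (3,2) (3,3) (4,0) (4,1) (4,2) (4,3) (5,0) (5,1)] -> total=25
Click 3 (1,1) count=0: revealed 0 new [(none)] -> total=25
Click 4 (2,2) count=0: revealed 0 new [(none)] -> total=25

Answer: #####.
#####.
####..
####..
####..
##.#..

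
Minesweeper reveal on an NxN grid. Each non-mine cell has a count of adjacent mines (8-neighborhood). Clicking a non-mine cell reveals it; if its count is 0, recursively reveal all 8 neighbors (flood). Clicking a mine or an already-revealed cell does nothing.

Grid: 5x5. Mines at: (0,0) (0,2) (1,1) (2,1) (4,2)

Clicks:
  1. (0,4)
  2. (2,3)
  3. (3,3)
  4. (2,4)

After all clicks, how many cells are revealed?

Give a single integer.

Answer: 13

Derivation:
Click 1 (0,4) count=0: revealed 13 new [(0,3) (0,4) (1,2) (1,3) (1,4) (2,2) (2,3) (2,4) (3,2) (3,3) (3,4) (4,3) (4,4)] -> total=13
Click 2 (2,3) count=0: revealed 0 new [(none)] -> total=13
Click 3 (3,3) count=1: revealed 0 new [(none)] -> total=13
Click 4 (2,4) count=0: revealed 0 new [(none)] -> total=13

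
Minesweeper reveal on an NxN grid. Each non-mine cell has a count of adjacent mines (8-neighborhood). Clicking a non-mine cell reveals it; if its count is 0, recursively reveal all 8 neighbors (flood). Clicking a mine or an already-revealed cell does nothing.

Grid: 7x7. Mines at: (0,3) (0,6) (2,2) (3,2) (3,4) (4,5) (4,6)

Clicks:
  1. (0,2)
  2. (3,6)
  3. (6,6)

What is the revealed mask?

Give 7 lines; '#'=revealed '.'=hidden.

Click 1 (0,2) count=1: revealed 1 new [(0,2)] -> total=1
Click 2 (3,6) count=2: revealed 1 new [(3,6)] -> total=2
Click 3 (6,6) count=0: revealed 28 new [(0,0) (0,1) (1,0) (1,1) (1,2) (2,0) (2,1) (3,0) (3,1) (4,0) (4,1) (4,2) (4,3) (4,4) (5,0) (5,1) (5,2) (5,3) (5,4) (5,5) (5,6) (6,0) (6,1) (6,2) (6,3) (6,4) (6,5) (6,6)] -> total=30

Answer: ###....
###....
##.....
##....#
#####..
#######
#######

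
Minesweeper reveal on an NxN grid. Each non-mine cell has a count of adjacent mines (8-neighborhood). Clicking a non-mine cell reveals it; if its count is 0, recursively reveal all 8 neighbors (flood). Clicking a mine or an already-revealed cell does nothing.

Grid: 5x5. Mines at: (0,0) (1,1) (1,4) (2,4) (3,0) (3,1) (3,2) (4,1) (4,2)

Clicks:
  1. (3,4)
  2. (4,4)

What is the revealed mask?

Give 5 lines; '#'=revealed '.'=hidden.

Click 1 (3,4) count=1: revealed 1 new [(3,4)] -> total=1
Click 2 (4,4) count=0: revealed 3 new [(3,3) (4,3) (4,4)] -> total=4

Answer: .....
.....
.....
...##
...##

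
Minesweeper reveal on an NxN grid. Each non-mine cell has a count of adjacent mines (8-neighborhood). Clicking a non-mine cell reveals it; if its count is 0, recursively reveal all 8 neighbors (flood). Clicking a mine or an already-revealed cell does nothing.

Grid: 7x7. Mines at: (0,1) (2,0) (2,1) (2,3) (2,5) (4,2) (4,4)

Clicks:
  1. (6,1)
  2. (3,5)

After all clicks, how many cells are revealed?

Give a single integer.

Answer: 22

Derivation:
Click 1 (6,1) count=0: revealed 22 new [(3,0) (3,1) (3,5) (3,6) (4,0) (4,1) (4,5) (4,6) (5,0) (5,1) (5,2) (5,3) (5,4) (5,5) (5,6) (6,0) (6,1) (6,2) (6,3) (6,4) (6,5) (6,6)] -> total=22
Click 2 (3,5) count=2: revealed 0 new [(none)] -> total=22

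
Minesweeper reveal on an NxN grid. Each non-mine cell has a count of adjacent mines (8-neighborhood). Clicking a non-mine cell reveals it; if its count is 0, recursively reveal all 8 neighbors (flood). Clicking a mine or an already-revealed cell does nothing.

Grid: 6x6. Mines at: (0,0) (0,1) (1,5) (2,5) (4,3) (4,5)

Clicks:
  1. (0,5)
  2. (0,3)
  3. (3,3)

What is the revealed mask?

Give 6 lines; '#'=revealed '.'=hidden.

Click 1 (0,5) count=1: revealed 1 new [(0,5)] -> total=1
Click 2 (0,3) count=0: revealed 24 new [(0,2) (0,3) (0,4) (1,0) (1,1) (1,2) (1,3) (1,4) (2,0) (2,1) (2,2) (2,3) (2,4) (3,0) (3,1) (3,2) (3,3) (3,4) (4,0) (4,1) (4,2) (5,0) (5,1) (5,2)] -> total=25
Click 3 (3,3) count=1: revealed 0 new [(none)] -> total=25

Answer: ..####
#####.
#####.
#####.
###...
###...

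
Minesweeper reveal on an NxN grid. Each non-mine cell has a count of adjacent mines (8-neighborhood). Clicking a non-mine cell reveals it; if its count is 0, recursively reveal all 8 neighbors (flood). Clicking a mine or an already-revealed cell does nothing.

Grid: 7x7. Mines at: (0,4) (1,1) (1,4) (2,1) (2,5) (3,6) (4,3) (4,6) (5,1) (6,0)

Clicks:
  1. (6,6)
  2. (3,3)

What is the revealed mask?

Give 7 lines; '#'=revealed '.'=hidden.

Click 1 (6,6) count=0: revealed 10 new [(5,2) (5,3) (5,4) (5,5) (5,6) (6,2) (6,3) (6,4) (6,5) (6,6)] -> total=10
Click 2 (3,3) count=1: revealed 1 new [(3,3)] -> total=11

Answer: .......
.......
.......
...#...
.......
..#####
..#####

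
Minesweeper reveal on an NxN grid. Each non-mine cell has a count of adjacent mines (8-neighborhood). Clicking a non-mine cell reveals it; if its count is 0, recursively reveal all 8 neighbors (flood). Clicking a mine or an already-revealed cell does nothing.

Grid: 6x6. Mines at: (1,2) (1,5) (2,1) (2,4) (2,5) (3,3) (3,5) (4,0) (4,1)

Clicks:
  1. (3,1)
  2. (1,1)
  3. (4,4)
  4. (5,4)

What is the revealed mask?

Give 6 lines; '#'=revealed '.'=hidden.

Click 1 (3,1) count=3: revealed 1 new [(3,1)] -> total=1
Click 2 (1,1) count=2: revealed 1 new [(1,1)] -> total=2
Click 3 (4,4) count=2: revealed 1 new [(4,4)] -> total=3
Click 4 (5,4) count=0: revealed 7 new [(4,2) (4,3) (4,5) (5,2) (5,3) (5,4) (5,5)] -> total=10

Answer: ......
.#....
......
.#....
..####
..####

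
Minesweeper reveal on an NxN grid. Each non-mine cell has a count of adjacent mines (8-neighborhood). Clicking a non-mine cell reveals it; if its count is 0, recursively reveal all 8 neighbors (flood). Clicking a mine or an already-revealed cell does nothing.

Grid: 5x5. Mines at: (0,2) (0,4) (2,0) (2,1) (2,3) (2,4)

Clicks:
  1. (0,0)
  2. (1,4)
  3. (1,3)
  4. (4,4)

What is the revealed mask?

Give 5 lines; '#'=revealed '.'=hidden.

Click 1 (0,0) count=0: revealed 4 new [(0,0) (0,1) (1,0) (1,1)] -> total=4
Click 2 (1,4) count=3: revealed 1 new [(1,4)] -> total=5
Click 3 (1,3) count=4: revealed 1 new [(1,3)] -> total=6
Click 4 (4,4) count=0: revealed 10 new [(3,0) (3,1) (3,2) (3,3) (3,4) (4,0) (4,1) (4,2) (4,3) (4,4)] -> total=16

Answer: ##...
##.##
.....
#####
#####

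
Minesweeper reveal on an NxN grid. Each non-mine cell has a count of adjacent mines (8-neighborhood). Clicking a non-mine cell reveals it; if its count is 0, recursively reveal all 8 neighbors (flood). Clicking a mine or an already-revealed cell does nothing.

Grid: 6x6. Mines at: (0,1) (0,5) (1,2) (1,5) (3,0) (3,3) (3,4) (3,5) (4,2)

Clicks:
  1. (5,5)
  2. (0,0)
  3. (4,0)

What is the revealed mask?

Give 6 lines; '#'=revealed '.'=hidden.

Answer: #.....
......
......
......
#..###
...###

Derivation:
Click 1 (5,5) count=0: revealed 6 new [(4,3) (4,4) (4,5) (5,3) (5,4) (5,5)] -> total=6
Click 2 (0,0) count=1: revealed 1 new [(0,0)] -> total=7
Click 3 (4,0) count=1: revealed 1 new [(4,0)] -> total=8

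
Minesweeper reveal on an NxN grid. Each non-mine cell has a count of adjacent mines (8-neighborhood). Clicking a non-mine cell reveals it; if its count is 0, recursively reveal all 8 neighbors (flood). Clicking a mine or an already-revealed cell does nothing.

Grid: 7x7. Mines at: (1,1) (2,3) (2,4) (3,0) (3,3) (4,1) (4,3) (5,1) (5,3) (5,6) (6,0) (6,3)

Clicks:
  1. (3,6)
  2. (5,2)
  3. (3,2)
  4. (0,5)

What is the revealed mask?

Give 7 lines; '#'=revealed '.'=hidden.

Answer: ..#####
..#####
.....##
..#..##
.....##
..#....
.......

Derivation:
Click 1 (3,6) count=0: revealed 16 new [(0,2) (0,3) (0,4) (0,5) (0,6) (1,2) (1,3) (1,4) (1,5) (1,6) (2,5) (2,6) (3,5) (3,6) (4,5) (4,6)] -> total=16
Click 2 (5,2) count=5: revealed 1 new [(5,2)] -> total=17
Click 3 (3,2) count=4: revealed 1 new [(3,2)] -> total=18
Click 4 (0,5) count=0: revealed 0 new [(none)] -> total=18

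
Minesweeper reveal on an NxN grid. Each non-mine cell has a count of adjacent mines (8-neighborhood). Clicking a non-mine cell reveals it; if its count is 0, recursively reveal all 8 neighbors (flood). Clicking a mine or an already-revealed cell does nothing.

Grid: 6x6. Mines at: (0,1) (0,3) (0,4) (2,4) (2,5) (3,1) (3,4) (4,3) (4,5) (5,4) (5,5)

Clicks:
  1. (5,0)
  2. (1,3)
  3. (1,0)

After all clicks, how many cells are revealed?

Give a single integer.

Answer: 8

Derivation:
Click 1 (5,0) count=0: revealed 6 new [(4,0) (4,1) (4,2) (5,0) (5,1) (5,2)] -> total=6
Click 2 (1,3) count=3: revealed 1 new [(1,3)] -> total=7
Click 3 (1,0) count=1: revealed 1 new [(1,0)] -> total=8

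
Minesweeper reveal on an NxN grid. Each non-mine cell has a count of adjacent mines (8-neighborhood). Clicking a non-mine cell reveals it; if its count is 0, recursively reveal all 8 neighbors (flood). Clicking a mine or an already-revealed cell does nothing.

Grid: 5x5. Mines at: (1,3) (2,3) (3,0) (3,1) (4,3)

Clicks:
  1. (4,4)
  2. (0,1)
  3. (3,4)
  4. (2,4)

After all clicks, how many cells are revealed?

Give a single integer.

Answer: 12

Derivation:
Click 1 (4,4) count=1: revealed 1 new [(4,4)] -> total=1
Click 2 (0,1) count=0: revealed 9 new [(0,0) (0,1) (0,2) (1,0) (1,1) (1,2) (2,0) (2,1) (2,2)] -> total=10
Click 3 (3,4) count=2: revealed 1 new [(3,4)] -> total=11
Click 4 (2,4) count=2: revealed 1 new [(2,4)] -> total=12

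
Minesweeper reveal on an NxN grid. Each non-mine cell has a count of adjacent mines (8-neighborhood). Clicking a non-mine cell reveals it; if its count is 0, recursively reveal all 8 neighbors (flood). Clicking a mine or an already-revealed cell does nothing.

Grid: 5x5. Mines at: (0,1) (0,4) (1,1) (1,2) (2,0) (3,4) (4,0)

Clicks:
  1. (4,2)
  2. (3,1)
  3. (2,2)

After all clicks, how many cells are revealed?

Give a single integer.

Answer: 9

Derivation:
Click 1 (4,2) count=0: revealed 9 new [(2,1) (2,2) (2,3) (3,1) (3,2) (3,3) (4,1) (4,2) (4,3)] -> total=9
Click 2 (3,1) count=2: revealed 0 new [(none)] -> total=9
Click 3 (2,2) count=2: revealed 0 new [(none)] -> total=9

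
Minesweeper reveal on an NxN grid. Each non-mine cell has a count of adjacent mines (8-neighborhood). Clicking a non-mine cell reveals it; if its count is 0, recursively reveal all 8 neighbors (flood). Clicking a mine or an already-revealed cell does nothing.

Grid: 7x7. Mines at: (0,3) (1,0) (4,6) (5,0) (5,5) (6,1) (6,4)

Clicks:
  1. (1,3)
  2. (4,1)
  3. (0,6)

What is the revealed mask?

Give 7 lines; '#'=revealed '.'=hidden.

Answer: ....###
.######
#######
#######
######.
.####..
.......

Derivation:
Click 1 (1,3) count=1: revealed 1 new [(1,3)] -> total=1
Click 2 (4,1) count=1: revealed 1 new [(4,1)] -> total=2
Click 3 (0,6) count=0: revealed 31 new [(0,4) (0,5) (0,6) (1,1) (1,2) (1,4) (1,5) (1,6) (2,0) (2,1) (2,2) (2,3) (2,4) (2,5) (2,6) (3,0) (3,1) (3,2) (3,3) (3,4) (3,5) (3,6) (4,0) (4,2) (4,3) (4,4) (4,5) (5,1) (5,2) (5,3) (5,4)] -> total=33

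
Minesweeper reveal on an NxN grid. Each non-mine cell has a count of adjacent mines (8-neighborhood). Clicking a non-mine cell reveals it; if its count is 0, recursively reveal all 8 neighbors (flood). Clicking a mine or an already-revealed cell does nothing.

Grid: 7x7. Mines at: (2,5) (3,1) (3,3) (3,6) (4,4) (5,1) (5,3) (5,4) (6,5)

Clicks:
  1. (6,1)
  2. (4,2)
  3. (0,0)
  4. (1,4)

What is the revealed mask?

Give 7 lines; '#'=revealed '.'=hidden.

Answer: #######
#######
#####..
.......
..#....
.......
.#.....

Derivation:
Click 1 (6,1) count=1: revealed 1 new [(6,1)] -> total=1
Click 2 (4,2) count=4: revealed 1 new [(4,2)] -> total=2
Click 3 (0,0) count=0: revealed 19 new [(0,0) (0,1) (0,2) (0,3) (0,4) (0,5) (0,6) (1,0) (1,1) (1,2) (1,3) (1,4) (1,5) (1,6) (2,0) (2,1) (2,2) (2,3) (2,4)] -> total=21
Click 4 (1,4) count=1: revealed 0 new [(none)] -> total=21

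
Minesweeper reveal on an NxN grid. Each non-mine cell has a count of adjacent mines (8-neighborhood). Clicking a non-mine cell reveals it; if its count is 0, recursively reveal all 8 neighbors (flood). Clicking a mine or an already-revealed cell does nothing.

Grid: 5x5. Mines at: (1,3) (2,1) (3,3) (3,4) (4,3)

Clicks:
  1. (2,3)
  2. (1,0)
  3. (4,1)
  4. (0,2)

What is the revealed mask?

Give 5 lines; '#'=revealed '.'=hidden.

Answer: ..#..
#....
...#.
###..
###..

Derivation:
Click 1 (2,3) count=3: revealed 1 new [(2,3)] -> total=1
Click 2 (1,0) count=1: revealed 1 new [(1,0)] -> total=2
Click 3 (4,1) count=0: revealed 6 new [(3,0) (3,1) (3,2) (4,0) (4,1) (4,2)] -> total=8
Click 4 (0,2) count=1: revealed 1 new [(0,2)] -> total=9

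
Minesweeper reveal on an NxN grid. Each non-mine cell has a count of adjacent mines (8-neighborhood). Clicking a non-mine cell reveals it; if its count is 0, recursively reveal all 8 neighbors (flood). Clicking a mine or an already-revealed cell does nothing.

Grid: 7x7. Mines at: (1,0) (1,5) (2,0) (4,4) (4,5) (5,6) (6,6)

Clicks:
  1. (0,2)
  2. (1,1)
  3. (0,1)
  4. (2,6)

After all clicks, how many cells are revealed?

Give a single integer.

Click 1 (0,2) count=0: revealed 33 new [(0,1) (0,2) (0,3) (0,4) (1,1) (1,2) (1,3) (1,4) (2,1) (2,2) (2,3) (2,4) (3,0) (3,1) (3,2) (3,3) (3,4) (4,0) (4,1) (4,2) (4,3) (5,0) (5,1) (5,2) (5,3) (5,4) (5,5) (6,0) (6,1) (6,2) (6,3) (6,4) (6,5)] -> total=33
Click 2 (1,1) count=2: revealed 0 new [(none)] -> total=33
Click 3 (0,1) count=1: revealed 0 new [(none)] -> total=33
Click 4 (2,6) count=1: revealed 1 new [(2,6)] -> total=34

Answer: 34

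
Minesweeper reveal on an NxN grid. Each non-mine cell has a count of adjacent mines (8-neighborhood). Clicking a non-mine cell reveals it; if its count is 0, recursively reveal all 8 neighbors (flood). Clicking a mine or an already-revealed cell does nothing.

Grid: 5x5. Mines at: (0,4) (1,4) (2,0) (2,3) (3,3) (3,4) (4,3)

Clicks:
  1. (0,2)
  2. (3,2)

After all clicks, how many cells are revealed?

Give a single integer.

Click 1 (0,2) count=0: revealed 8 new [(0,0) (0,1) (0,2) (0,3) (1,0) (1,1) (1,2) (1,3)] -> total=8
Click 2 (3,2) count=3: revealed 1 new [(3,2)] -> total=9

Answer: 9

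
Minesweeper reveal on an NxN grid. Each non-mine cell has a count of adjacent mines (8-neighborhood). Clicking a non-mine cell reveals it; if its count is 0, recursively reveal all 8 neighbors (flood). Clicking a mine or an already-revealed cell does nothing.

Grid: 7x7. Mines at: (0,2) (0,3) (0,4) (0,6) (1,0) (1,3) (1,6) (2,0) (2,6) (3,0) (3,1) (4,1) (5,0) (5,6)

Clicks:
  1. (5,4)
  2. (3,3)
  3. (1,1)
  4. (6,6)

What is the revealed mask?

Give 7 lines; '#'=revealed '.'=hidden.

Click 1 (5,4) count=0: revealed 22 new [(2,2) (2,3) (2,4) (2,5) (3,2) (3,3) (3,4) (3,5) (4,2) (4,3) (4,4) (4,5) (5,1) (5,2) (5,3) (5,4) (5,5) (6,1) (6,2) (6,3) (6,4) (6,5)] -> total=22
Click 2 (3,3) count=0: revealed 0 new [(none)] -> total=22
Click 3 (1,1) count=3: revealed 1 new [(1,1)] -> total=23
Click 4 (6,6) count=1: revealed 1 new [(6,6)] -> total=24

Answer: .......
.#.....
..####.
..####.
..####.
.#####.
.######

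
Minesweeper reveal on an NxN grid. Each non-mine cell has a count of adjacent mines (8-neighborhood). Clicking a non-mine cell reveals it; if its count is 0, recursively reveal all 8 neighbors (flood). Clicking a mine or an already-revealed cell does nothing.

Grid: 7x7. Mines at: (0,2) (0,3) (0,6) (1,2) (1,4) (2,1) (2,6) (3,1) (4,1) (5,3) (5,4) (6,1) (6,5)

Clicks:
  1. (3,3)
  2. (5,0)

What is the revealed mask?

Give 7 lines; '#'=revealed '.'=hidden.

Answer: .......
.......
..####.
..####.
..####.
#......
.......

Derivation:
Click 1 (3,3) count=0: revealed 12 new [(2,2) (2,3) (2,4) (2,5) (3,2) (3,3) (3,4) (3,5) (4,2) (4,3) (4,4) (4,5)] -> total=12
Click 2 (5,0) count=2: revealed 1 new [(5,0)] -> total=13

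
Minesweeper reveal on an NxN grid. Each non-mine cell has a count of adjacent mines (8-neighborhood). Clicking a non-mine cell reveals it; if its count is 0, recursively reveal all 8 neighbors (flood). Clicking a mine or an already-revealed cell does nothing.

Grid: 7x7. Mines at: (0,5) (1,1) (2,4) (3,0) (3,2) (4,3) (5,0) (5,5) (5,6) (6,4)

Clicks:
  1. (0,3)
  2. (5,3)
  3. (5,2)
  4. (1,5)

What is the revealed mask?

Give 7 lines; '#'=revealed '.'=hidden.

Answer: ..###..
..####.
.......
.......
.......
..##...
.......

Derivation:
Click 1 (0,3) count=0: revealed 6 new [(0,2) (0,3) (0,4) (1,2) (1,3) (1,4)] -> total=6
Click 2 (5,3) count=2: revealed 1 new [(5,3)] -> total=7
Click 3 (5,2) count=1: revealed 1 new [(5,2)] -> total=8
Click 4 (1,5) count=2: revealed 1 new [(1,5)] -> total=9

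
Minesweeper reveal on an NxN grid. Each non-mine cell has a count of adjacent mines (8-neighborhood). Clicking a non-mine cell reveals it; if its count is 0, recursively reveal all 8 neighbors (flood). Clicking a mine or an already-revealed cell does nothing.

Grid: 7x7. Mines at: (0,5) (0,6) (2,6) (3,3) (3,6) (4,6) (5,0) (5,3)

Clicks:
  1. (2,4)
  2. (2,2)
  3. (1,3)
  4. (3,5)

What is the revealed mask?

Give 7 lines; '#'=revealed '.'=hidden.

Click 1 (2,4) count=1: revealed 1 new [(2,4)] -> total=1
Click 2 (2,2) count=1: revealed 1 new [(2,2)] -> total=2
Click 3 (1,3) count=0: revealed 19 new [(0,0) (0,1) (0,2) (0,3) (0,4) (1,0) (1,1) (1,2) (1,3) (1,4) (2,0) (2,1) (2,3) (3,0) (3,1) (3,2) (4,0) (4,1) (4,2)] -> total=21
Click 4 (3,5) count=3: revealed 1 new [(3,5)] -> total=22

Answer: #####..
#####..
#####..
###..#.
###....
.......
.......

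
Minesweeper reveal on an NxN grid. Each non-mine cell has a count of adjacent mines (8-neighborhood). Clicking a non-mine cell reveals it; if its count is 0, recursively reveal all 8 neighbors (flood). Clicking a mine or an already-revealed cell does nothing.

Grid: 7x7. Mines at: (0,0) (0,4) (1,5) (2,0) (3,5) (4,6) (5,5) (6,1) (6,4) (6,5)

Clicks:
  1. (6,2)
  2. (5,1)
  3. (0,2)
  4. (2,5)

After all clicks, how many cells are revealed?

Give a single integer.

Click 1 (6,2) count=1: revealed 1 new [(6,2)] -> total=1
Click 2 (5,1) count=1: revealed 1 new [(5,1)] -> total=2
Click 3 (0,2) count=0: revealed 25 new [(0,1) (0,2) (0,3) (1,1) (1,2) (1,3) (1,4) (2,1) (2,2) (2,3) (2,4) (3,0) (3,1) (3,2) (3,3) (3,4) (4,0) (4,1) (4,2) (4,3) (4,4) (5,0) (5,2) (5,3) (5,4)] -> total=27
Click 4 (2,5) count=2: revealed 1 new [(2,5)] -> total=28

Answer: 28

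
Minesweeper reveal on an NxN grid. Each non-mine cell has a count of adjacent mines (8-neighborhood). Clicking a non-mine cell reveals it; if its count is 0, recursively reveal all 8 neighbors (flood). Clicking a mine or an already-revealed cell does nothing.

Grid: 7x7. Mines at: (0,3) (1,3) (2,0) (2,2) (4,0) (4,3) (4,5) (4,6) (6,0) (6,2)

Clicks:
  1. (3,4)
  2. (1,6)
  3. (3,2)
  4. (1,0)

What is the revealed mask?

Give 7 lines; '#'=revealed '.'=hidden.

Click 1 (3,4) count=2: revealed 1 new [(3,4)] -> total=1
Click 2 (1,6) count=0: revealed 11 new [(0,4) (0,5) (0,6) (1,4) (1,5) (1,6) (2,4) (2,5) (2,6) (3,5) (3,6)] -> total=12
Click 3 (3,2) count=2: revealed 1 new [(3,2)] -> total=13
Click 4 (1,0) count=1: revealed 1 new [(1,0)] -> total=14

Answer: ....###
#...###
....###
..#.###
.......
.......
.......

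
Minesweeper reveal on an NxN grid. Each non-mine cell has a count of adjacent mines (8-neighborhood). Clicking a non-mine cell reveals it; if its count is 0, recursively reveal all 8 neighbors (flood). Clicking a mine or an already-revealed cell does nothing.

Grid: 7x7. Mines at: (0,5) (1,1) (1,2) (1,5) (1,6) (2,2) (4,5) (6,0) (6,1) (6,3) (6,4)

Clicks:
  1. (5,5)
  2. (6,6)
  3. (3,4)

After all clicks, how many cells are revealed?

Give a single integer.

Click 1 (5,5) count=2: revealed 1 new [(5,5)] -> total=1
Click 2 (6,6) count=0: revealed 3 new [(5,6) (6,5) (6,6)] -> total=4
Click 3 (3,4) count=1: revealed 1 new [(3,4)] -> total=5

Answer: 5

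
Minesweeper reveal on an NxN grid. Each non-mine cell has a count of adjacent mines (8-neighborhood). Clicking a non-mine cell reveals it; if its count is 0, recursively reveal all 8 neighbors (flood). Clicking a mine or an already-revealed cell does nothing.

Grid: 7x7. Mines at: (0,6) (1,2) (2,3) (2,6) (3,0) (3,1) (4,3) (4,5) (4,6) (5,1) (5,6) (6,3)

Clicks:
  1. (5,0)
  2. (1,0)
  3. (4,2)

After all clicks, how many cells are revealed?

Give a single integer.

Click 1 (5,0) count=1: revealed 1 new [(5,0)] -> total=1
Click 2 (1,0) count=0: revealed 6 new [(0,0) (0,1) (1,0) (1,1) (2,0) (2,1)] -> total=7
Click 3 (4,2) count=3: revealed 1 new [(4,2)] -> total=8

Answer: 8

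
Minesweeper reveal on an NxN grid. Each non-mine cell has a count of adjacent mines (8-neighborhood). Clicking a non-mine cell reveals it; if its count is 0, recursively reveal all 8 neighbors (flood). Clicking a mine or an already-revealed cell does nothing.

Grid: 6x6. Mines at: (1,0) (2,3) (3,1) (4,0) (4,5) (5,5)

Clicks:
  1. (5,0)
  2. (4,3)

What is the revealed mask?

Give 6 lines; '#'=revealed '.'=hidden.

Answer: ......
......
......
..###.
.####.
#####.

Derivation:
Click 1 (5,0) count=1: revealed 1 new [(5,0)] -> total=1
Click 2 (4,3) count=0: revealed 11 new [(3,2) (3,3) (3,4) (4,1) (4,2) (4,3) (4,4) (5,1) (5,2) (5,3) (5,4)] -> total=12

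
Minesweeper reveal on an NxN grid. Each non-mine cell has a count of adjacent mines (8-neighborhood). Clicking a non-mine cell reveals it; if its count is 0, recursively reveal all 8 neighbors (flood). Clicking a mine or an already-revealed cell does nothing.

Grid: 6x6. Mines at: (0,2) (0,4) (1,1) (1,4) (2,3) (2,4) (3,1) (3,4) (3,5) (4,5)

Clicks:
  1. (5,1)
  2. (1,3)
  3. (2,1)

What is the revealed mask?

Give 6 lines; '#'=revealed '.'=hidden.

Answer: ......
...#..
.#....
......
#####.
#####.

Derivation:
Click 1 (5,1) count=0: revealed 10 new [(4,0) (4,1) (4,2) (4,3) (4,4) (5,0) (5,1) (5,2) (5,3) (5,4)] -> total=10
Click 2 (1,3) count=5: revealed 1 new [(1,3)] -> total=11
Click 3 (2,1) count=2: revealed 1 new [(2,1)] -> total=12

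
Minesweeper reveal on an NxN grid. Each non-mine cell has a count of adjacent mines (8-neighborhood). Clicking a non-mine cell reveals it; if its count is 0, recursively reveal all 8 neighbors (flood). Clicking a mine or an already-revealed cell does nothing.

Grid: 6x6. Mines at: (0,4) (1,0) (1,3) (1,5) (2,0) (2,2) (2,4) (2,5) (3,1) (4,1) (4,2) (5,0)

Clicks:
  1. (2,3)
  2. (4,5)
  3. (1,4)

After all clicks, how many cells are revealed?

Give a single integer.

Click 1 (2,3) count=3: revealed 1 new [(2,3)] -> total=1
Click 2 (4,5) count=0: revealed 9 new [(3,3) (3,4) (3,5) (4,3) (4,4) (4,5) (5,3) (5,4) (5,5)] -> total=10
Click 3 (1,4) count=5: revealed 1 new [(1,4)] -> total=11

Answer: 11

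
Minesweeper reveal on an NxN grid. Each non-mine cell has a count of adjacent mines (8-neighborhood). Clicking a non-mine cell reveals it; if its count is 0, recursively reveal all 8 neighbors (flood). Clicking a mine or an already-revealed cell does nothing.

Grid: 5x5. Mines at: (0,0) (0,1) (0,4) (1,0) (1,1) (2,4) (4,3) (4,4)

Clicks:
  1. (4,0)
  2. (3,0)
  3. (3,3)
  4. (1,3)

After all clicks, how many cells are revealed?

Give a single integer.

Answer: 11

Derivation:
Click 1 (4,0) count=0: revealed 9 new [(2,0) (2,1) (2,2) (3,0) (3,1) (3,2) (4,0) (4,1) (4,2)] -> total=9
Click 2 (3,0) count=0: revealed 0 new [(none)] -> total=9
Click 3 (3,3) count=3: revealed 1 new [(3,3)] -> total=10
Click 4 (1,3) count=2: revealed 1 new [(1,3)] -> total=11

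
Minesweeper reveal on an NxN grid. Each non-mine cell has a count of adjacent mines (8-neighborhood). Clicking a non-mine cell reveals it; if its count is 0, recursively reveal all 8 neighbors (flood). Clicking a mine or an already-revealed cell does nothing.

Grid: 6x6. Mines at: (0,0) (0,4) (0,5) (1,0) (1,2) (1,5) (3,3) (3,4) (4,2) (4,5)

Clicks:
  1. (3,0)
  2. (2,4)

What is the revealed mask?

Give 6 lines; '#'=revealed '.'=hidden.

Answer: ......
......
##..#.
##....
##....
##....

Derivation:
Click 1 (3,0) count=0: revealed 8 new [(2,0) (2,1) (3,0) (3,1) (4,0) (4,1) (5,0) (5,1)] -> total=8
Click 2 (2,4) count=3: revealed 1 new [(2,4)] -> total=9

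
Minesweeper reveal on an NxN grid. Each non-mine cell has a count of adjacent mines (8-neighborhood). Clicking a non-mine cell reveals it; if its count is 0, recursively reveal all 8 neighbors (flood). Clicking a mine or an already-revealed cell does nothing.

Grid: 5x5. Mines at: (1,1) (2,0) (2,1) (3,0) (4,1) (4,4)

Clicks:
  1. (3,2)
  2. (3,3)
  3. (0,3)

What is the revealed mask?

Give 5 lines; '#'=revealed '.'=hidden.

Answer: ..###
..###
..###
..###
.....

Derivation:
Click 1 (3,2) count=2: revealed 1 new [(3,2)] -> total=1
Click 2 (3,3) count=1: revealed 1 new [(3,3)] -> total=2
Click 3 (0,3) count=0: revealed 10 new [(0,2) (0,3) (0,4) (1,2) (1,3) (1,4) (2,2) (2,3) (2,4) (3,4)] -> total=12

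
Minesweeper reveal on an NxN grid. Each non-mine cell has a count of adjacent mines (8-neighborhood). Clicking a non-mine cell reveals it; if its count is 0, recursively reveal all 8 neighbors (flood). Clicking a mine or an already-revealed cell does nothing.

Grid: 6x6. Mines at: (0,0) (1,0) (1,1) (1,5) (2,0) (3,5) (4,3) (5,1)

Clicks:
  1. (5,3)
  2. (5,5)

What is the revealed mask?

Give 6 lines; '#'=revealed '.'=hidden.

Click 1 (5,3) count=1: revealed 1 new [(5,3)] -> total=1
Click 2 (5,5) count=0: revealed 4 new [(4,4) (4,5) (5,4) (5,5)] -> total=5

Answer: ......
......
......
......
....##
...###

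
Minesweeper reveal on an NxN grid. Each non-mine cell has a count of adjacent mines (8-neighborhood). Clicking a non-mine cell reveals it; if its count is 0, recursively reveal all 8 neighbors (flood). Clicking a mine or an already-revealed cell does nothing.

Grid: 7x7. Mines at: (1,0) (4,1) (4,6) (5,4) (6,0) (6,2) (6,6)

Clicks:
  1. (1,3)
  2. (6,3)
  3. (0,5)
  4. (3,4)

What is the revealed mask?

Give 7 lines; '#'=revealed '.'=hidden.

Click 1 (1,3) count=0: revealed 28 new [(0,1) (0,2) (0,3) (0,4) (0,5) (0,6) (1,1) (1,2) (1,3) (1,4) (1,5) (1,6) (2,1) (2,2) (2,3) (2,4) (2,5) (2,6) (3,1) (3,2) (3,3) (3,4) (3,5) (3,6) (4,2) (4,3) (4,4) (4,5)] -> total=28
Click 2 (6,3) count=2: revealed 1 new [(6,3)] -> total=29
Click 3 (0,5) count=0: revealed 0 new [(none)] -> total=29
Click 4 (3,4) count=0: revealed 0 new [(none)] -> total=29

Answer: .######
.######
.######
.######
..####.
.......
...#...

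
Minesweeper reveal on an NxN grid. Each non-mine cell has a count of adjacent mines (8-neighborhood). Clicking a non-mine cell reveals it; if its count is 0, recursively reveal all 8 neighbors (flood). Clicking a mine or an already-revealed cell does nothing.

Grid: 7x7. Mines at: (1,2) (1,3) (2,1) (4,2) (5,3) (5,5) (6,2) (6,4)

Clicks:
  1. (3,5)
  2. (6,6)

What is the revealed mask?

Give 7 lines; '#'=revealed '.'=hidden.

Answer: ....###
....###
...####
...####
...####
.......
......#

Derivation:
Click 1 (3,5) count=0: revealed 18 new [(0,4) (0,5) (0,6) (1,4) (1,5) (1,6) (2,3) (2,4) (2,5) (2,6) (3,3) (3,4) (3,5) (3,6) (4,3) (4,4) (4,5) (4,6)] -> total=18
Click 2 (6,6) count=1: revealed 1 new [(6,6)] -> total=19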